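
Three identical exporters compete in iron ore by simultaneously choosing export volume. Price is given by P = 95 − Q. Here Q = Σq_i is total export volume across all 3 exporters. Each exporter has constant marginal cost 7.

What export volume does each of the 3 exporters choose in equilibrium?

A representative exporter's profit is π_i = q_i(95 − Q) − 7q_i, with Q = q_i + Σ_{j≠i} q_j.
First-order condition: 88 − 2q_i − Σ_{j≠i} q_j = 0.
Imposing symmetry (q_j = q for all j) turns Σ_{j≠i} q_j into 2q, so 88 = 4q and q = 22.

22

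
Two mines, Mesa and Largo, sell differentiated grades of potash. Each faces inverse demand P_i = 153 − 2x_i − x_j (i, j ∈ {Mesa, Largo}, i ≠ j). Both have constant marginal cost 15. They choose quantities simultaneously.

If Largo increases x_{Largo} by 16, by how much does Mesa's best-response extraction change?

-4

Mine Mesa's profit: π = x_{Mesa}(153 − 2x_{Mesa} − x_{Largo}) − 15x_{Mesa}.
∂π/∂x_{Mesa} = 138 − 4x_{Mesa} − x_{Largo} = 0 ⇒ x_{Mesa} = 34.5 − 0.25x_{Largo}.
The reaction-function slope is −0.25, so a 16-unit rise in x_{Largo} moves x_{Mesa} by −0.25 × 16 = −4. Mesa's best response falls — the actions are strategic substitutes.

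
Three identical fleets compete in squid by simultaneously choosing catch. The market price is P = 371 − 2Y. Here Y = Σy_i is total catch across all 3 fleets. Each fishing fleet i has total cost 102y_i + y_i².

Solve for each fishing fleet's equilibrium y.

A representative fishing fleet's profit is π_i = y_i(371 − 2Y) − 102y_i − y_i², with Y = y_i + Σ_{j≠i} y_j.
First-order condition: 269 − 6y_i − 2Σ_{j≠i} y_j = 0.
In a symmetric equilibrium every fishing fleet chooses the same y, so Σ_{j≠i} y_j = 2y. The condition becomes 269 − 10y = 0, giving y = 269/10 = 26.9.

26.9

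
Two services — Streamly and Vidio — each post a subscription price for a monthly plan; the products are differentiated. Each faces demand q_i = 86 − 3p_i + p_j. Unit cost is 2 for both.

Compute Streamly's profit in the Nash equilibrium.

Streamly's profit: π = (p_{Streamly} − 2)(86 − 3p_{Streamly} + p_{Vidio}).
∂π/∂p_{Streamly} = 92 − 6p_{Streamly} + p_{Vidio} = 0 ⇒ p_{Streamly} = 46/3 + (1/6)p_{Vidio}.
Setting p_{Streamly} = p_{Vidio} in the reaction function: p_{Streamly} = 46/3 + (1/6)p_{Streamly}, so p_{Streamly} = (46/3) / (5/6) = 18.4.
q_{Streamly} = 86 − 3·18.4 + 18.4 = 49.2.
Profit = (18.4 − 2)·49.2 = 806.88.

806.88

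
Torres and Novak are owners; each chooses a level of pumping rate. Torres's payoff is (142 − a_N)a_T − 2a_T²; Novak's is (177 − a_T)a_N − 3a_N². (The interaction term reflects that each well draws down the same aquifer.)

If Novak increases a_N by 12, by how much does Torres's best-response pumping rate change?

Expanding Torres's payoff: 142a_T − a_Na_T − 2a_T².
∂π/∂a_T = 142 − a_N − 4a_T = 0, so a_T = 35.5 − 0.25a_N.
The reaction-function slope is −0.25, so a 12-unit rise in a_N moves a_T by −0.25 × 12 = −3. Torres's best response falls — the actions are strategic substitutes.

-3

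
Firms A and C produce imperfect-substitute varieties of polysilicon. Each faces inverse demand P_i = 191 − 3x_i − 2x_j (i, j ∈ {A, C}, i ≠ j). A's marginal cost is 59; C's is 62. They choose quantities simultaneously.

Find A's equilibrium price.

Firm A's profit: π = x_A(191 − 3x_A − 2x_C) − 59x_A.
∂π/∂x_A = 132 − 6x_A − 2x_C = 0 ⇒ x_A = 22 − (1/3)x_C.
Similarly x_C = 21.5 − (1/3)x_A.
Substituting the second reaction function into the first: x_A = 22 − (1/3)(21.5 − (1/3)x_A), which gives (8/9)x_A = 89/6 ⇒ x_A = 16.6875.
Then x_C = 21.5 − (1/3)·16.6875 = 15.9375.
P_A = 191 − 3·16.6875 − 2·15.9375 = 109.0625.

109.0625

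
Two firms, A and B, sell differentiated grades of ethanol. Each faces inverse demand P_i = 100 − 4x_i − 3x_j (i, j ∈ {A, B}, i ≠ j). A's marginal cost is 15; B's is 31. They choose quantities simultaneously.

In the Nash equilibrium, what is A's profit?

Firm A's profit: π = x_A(100 − 4x_A − 3x_B) − 15x_A.
∂π/∂x_A = 85 − 8x_A − 3x_B = 0 ⇒ x_A = 10.625 − 0.375x_B.
Similarly x_B = 8.625 − 0.375x_A.
Plugging x_B into A's best response: x_A = 10.625 − 0.375(8.625 − 0.375x_A) ⇒ (55/64)x_A = 473/64, so x_A = 8.6.
Then x_B = 8.625 − 0.375·8.6 = 5.4.
P_A = 100 − 4·8.6 − 3·5.4 = 49.4.
Profit = (49.4 − 15)·8.6 = 295.84.

295.84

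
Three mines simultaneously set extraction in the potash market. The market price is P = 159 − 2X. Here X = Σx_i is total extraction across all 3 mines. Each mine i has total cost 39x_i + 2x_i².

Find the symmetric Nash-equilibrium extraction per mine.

A representative mine's profit is π_i = x_i(159 − 2X) − 39x_i − 2x_i², with X = x_i + Σ_{j≠i} x_j.
First-order condition: 120 − 8x_i − 2Σ_{j≠i} x_j = 0.
With identical mines, set every x_j = x: then 120 − 8x − 4x = 0, i.e. x = 120/12 = 10.

10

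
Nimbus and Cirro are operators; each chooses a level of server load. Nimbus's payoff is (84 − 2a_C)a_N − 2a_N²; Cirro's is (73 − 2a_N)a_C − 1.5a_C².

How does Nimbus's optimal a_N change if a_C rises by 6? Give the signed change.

Expanding Nimbus's payoff: 84a_N − 2a_Ca_N − 2a_N².
∂π/∂a_N = 84 − 2a_C − 4a_N = 0, so a_N = 21 − 0.5a_C.
The reaction-function slope is −0.5, so a 6-unit rise in a_C moves a_N by −0.5 × 6 = −3. Nimbus's best response falls — the actions are strategic substitutes.

-3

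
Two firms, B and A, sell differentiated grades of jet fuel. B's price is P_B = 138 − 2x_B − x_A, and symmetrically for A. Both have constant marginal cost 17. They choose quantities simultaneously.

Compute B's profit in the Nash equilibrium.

1171.28

Firm B's profit: π = x_B(138 − 2x_B − x_A) − 17x_B.
∂π/∂x_B = 121 − 4x_B − x_A = 0 ⇒ x_B = 30.25 − 0.25x_A.
The game is symmetric, so in equilibrium x_A = x_B: the reaction function gives 1.25x_B = 30.25, hence x_B = 24.2.
P_B = 138 − 2·24.2 − 24.2 = 65.4.
Profit = (65.4 − 17)·24.2 = 1171.28.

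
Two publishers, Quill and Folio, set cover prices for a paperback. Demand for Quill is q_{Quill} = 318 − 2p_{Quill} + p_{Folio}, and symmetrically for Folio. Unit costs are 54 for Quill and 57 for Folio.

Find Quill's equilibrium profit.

Quill's profit: π = (p_{Quill} − 54)(318 − 2p_{Quill} + p_{Folio}).
∂π/∂p_{Quill} = 426 − 4p_{Quill} + p_{Folio} = 0 ⇒ p_{Quill} = 106.5 + 0.25p_{Folio}.
Similarly p_{Folio} = 108 + 0.25p_{Quill}.
Substituting the second reaction function into the first: p_{Quill} = 106.5 + 0.25(108 + 0.25p_{Quill}), which gives 0.9375p_{Quill} = 133.5 ⇒ p_{Quill} = 142.4.
Then p_{Folio} = 108 + 0.25·142.4 = 143.6.
q_{Quill} = 318 − 2·142.4 + 143.6 = 176.8.
Profit = (142.4 − 54)·176.8 = 15629.12.

15629.12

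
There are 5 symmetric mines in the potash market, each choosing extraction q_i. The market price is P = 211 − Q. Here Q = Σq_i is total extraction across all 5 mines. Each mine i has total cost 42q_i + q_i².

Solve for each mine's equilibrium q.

A representative mine's profit is π_i = q_i(211 − Q) − 42q_i − q_i², with Q = q_i + Σ_{j≠i} q_j.
First-order condition: 169 − 4q_i − Σ_{j≠i} q_j = 0.
With identical mines, set every q_j = q: then 169 − 4q − 4q = 0, i.e. q = 169/8 = 21.125.

21.125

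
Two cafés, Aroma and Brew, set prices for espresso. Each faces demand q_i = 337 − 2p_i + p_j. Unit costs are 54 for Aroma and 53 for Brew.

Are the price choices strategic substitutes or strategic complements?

strategic complements

Aroma's profit: π = (p_{Aroma} − 54)(337 − 2p_{Aroma} + p_{Brew}).
∂π/∂p_{Aroma} = 445 − 4p_{Aroma} + p_{Brew} = 0 ⇒ p_{Aroma} = 111.25 + 0.25p_{Brew}.
The best-response slope dp_{Aroma}/dp_{Brew} = 0.25 > 0: the reaction function is upward-sloping, so the choices are strategic complements.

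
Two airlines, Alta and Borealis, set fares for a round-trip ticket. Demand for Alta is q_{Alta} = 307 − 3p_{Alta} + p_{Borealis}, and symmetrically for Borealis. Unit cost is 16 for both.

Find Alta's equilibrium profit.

Alta's profit: π = (p_{Alta} − 16)(307 − 3p_{Alta} + p_{Borealis}).
∂π/∂p_{Alta} = 355 − 6p_{Alta} + p_{Borealis} = 0 ⇒ p_{Alta} = 355/6 + (1/6)p_{Borealis}.
By symmetry p_{Borealis} = p_{Alta}; substituting into the reaction function, (5/6)p_{Alta} = 355/6 and p_{Alta} = 71.
q_{Alta} = 307 − 3·71 + 71 = 165.
Profit = (71 − 16)·165 = 9075.

9075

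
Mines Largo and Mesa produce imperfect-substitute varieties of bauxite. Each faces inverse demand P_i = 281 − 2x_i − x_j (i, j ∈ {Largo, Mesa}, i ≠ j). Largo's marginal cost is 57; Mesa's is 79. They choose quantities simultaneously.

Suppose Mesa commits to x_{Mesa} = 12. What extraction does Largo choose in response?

Mine Largo's profit: π = x_{Largo}(281 − 2x_{Largo} − x_{Mesa}) − 57x_{Largo}.
∂π/∂x_{Largo} = 224 − 4x_{Largo} − x_{Mesa} = 0 ⇒ x_{Largo} = 56 − 0.25x_{Mesa}.
At x_{Mesa} = 12: x_{Largo} = 56 − 0.25·12 = 53.

53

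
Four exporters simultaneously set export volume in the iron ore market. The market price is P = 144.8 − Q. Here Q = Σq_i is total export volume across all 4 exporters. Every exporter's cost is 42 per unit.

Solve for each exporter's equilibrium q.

A representative exporter's profit is π_i = q_i(144.8 − Q) − 42q_i, with Q = q_i + Σ_{j≠i} q_j.
First-order condition: 102.8 − 2q_i − Σ_{j≠i} q_j = 0.
Imposing symmetry (q_j = q for all j) turns Σ_{j≠i} q_j into 3q, so 102.8 = 5q and q = 20.56.

20.56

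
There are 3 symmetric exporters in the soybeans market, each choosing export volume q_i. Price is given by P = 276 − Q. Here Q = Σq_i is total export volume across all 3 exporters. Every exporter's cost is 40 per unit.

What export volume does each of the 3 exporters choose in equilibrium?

59

A representative exporter's profit is π_i = q_i(276 − Q) − 40q_i, with Q = q_i + Σ_{j≠i} q_j.
First-order condition: 236 − 2q_i − Σ_{j≠i} q_j = 0.
Imposing symmetry (q_j = q for all j) turns Σ_{j≠i} q_j into 2q, so 236 = 4q and q = 59.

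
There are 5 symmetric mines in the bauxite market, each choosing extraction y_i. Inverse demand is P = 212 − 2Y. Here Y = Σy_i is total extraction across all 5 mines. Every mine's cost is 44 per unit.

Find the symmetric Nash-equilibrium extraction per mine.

14

A representative mine's profit is π_i = y_i(212 − 2Y) − 44y_i, with Y = y_i + Σ_{j≠i} y_j.
First-order condition: 168 − 4y_i − 2Σ_{j≠i} y_j = 0.
Imposing symmetry (y_j = y for all j) turns Σ_{j≠i} y_j into 4y, so 168 = 12y and y = 14.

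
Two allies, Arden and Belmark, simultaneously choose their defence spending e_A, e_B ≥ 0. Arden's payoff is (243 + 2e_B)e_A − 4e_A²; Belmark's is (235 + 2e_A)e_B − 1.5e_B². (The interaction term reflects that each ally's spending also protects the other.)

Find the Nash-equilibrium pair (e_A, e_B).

59.95, 118.3

Expanding Arden's payoff: 243e_A + 2e_Be_A − 4e_A².
∂π/∂e_A = 243 + 2e_B − 8e_A = 0, so e_A = 30.375 + 0.25e_B.
Likewise for Belmark: e_B = 235/3 + (2/3)e_A.
Solving the two reaction functions simultaneously: (1 − (0.25)(2/3))e_A = 30.375 + 0.25·(235/3), so (5/6)e_A = 1199/24 and e_A = 59.95.
Then e_B = 235/3 + (2/3)·59.95 = 118.3.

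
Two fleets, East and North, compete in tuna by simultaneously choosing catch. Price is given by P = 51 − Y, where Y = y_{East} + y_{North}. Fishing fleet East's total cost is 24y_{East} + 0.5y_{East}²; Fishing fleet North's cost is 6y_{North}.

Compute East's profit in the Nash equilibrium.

Fishing fleet East's profit: π = y_{East}(51 − (y_{East} + y_{North})) − 24y_{East} − 0.5y_{East}².
∂π/∂y_{East} = 27 − 3y_{East} − y_{North} = 0, so y_{East} = 9 − (1/3)y_{North}.
For North: ∂π/∂y_{North} = 45 − 2y_{North} − y_{East} = 0 ⇒ y_{North} = 22.5 − 0.5y_{East}.
Plugging y_{North} into East's best response: y_{East} = 9 − (1/3)(22.5 − 0.5y_{East}) ⇒ (5/6)y_{East} = 1.5, so y_{East} = 1.8.
Then y_{North} = 22.5 − 0.5·1.8 = 21.6.
Price P = 51 − 23.4 = 27.6.
East's profit: (27.6 − 24)·1.8 − 0.5(1.8)² = 4.86.

4.86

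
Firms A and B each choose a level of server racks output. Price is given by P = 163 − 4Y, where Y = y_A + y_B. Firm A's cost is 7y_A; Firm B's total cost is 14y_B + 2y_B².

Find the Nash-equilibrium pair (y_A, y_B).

Firm A's profit: π = y_A(163 − 4(y_A + y_B)) − 7y_A.
∂π/∂y_A = 156 − 8y_A − 4y_B = 0, so y_A = 19.5 − 0.5y_B.
For B: ∂π/∂y_B = 149 − 12y_B − 4y_A = 0 ⇒ y_B = 149/12 − (1/3)y_A.
Plugging y_B into A's best response: y_A = 19.5 − 0.5(149/12 − (1/3)y_A) ⇒ (5/6)y_A = 319/24, so y_A = 15.95.
Then y_B = 149/12 − (1/3)·15.95 = 7.1.

15.95, 7.1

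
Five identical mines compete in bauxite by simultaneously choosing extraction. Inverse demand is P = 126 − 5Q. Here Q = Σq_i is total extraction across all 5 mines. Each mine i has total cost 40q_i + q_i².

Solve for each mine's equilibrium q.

2.6875

A representative mine's profit is π_i = q_i(126 − 5Q) − 40q_i − q_i², with Q = q_i + Σ_{j≠i} q_j.
First-order condition: 86 − 12q_i − 5Σ_{j≠i} q_j = 0.
In a symmetric equilibrium every mine chooses the same q, so Σ_{j≠i} q_j = 4q. The condition becomes 86 − 32q = 0, giving q = 86/32 = 2.6875.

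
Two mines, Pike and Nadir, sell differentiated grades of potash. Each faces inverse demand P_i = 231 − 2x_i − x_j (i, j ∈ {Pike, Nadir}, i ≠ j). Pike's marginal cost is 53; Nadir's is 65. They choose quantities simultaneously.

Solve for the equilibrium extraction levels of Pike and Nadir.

Mine Pike's profit: π = x_{Pike}(231 − 2x_{Pike} − x_{Nadir}) − 53x_{Pike}.
∂π/∂x_{Pike} = 178 − 4x_{Pike} − x_{Nadir} = 0 ⇒ x_{Pike} = 44.5 − 0.25x_{Nadir}.
Similarly x_{Nadir} = 41.5 − 0.25x_{Pike}.
Plugging x_{Nadir} into Pike's best response: x_{Pike} = 44.5 − 0.25(41.5 − 0.25x_{Pike}) ⇒ 0.9375x_{Pike} = 34.125, so x_{Pike} = 36.4.
Then x_{Nadir} = 41.5 − 0.25·36.4 = 32.4.

36.4, 32.4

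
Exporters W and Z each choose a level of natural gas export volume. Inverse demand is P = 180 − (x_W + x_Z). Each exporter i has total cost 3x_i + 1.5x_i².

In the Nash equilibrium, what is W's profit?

Exporter W's profit: π = x_W(180 − (x_W + x_Z)) − 3x_W − 1.5x_W².
∂π/∂x_W = 177 − 5x_W − x_Z = 0, so x_W = 35.4 − 0.2x_Z.
The game is symmetric, so in equilibrium x_Z = x_W: the reaction function gives 1.2x_W = 35.4, hence x_W = 29.5.
Price P = 180 − 59 = 121.
W's profit: (121 − 3)·29.5 − 1.5(29.5)² = 2175.625.

2175.625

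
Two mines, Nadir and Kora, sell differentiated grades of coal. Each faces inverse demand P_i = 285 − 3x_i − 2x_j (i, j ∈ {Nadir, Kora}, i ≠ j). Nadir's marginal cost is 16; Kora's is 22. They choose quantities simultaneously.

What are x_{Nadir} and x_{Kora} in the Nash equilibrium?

34, 32.5

Mine Nadir's profit: π = x_{Nadir}(285 − 3x_{Nadir} − 2x_{Kora}) − 16x_{Nadir}.
∂π/∂x_{Nadir} = 269 − 6x_{Nadir} − 2x_{Kora} = 0 ⇒ x_{Nadir} = 269/6 − (1/3)x_{Kora}.
Similarly x_{Kora} = 263/6 − (1/3)x_{Nadir}.
Substituting the second reaction function into the first: x_{Nadir} = 269/6 − (1/3)(263/6 − (1/3)x_{Nadir}), which gives (8/9)x_{Nadir} = 272/9 ⇒ x_{Nadir} = 34.
Then x_{Kora} = 263/6 − (1/3)·34 = 32.5.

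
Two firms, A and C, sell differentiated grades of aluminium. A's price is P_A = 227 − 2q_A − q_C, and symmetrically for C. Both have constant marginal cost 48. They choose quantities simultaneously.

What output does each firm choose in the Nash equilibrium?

35.8

Firm A's profit: π = q_A(227 − 2q_A − q_C) − 48q_A.
∂π/∂q_A = 179 − 4q_A − q_C = 0 ⇒ q_A = 44.75 − 0.25q_C.
By symmetry q_C = q_A; substituting into the reaction function, 1.25q_A = 44.75 and q_A = 35.8.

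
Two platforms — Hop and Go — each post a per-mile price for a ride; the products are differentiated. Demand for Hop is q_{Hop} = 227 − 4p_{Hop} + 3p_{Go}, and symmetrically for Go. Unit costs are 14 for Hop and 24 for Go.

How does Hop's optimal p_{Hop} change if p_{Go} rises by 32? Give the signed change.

12

Hop's profit: π = (p_{Hop} − 14)(227 − 4p_{Hop} + 3p_{Go}).
∂π/∂p_{Hop} = 283 − 8p_{Hop} + 3p_{Go} = 0 ⇒ p_{Hop} = 35.375 + 0.375p_{Go}.
The reaction-function slope is 0.375, so a 32-unit rise in p_{Go} moves p_{Hop} by 0.375 × 32 = 12. Hop's best response rises — the actions are strategic complements.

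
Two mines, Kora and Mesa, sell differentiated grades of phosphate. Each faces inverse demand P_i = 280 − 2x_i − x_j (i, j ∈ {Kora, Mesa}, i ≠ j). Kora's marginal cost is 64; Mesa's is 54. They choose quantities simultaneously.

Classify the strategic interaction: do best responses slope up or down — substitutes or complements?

strategic substitutes

Mine Kora's profit: π = x_{Kora}(280 − 2x_{Kora} − x_{Mesa}) − 64x_{Kora}.
∂π/∂x_{Kora} = 216 − 4x_{Kora} − x_{Mesa} = 0 ⇒ x_{Kora} = 54 − 0.25x_{Mesa}.
The best-response slope dx_{Kora}/dx_{Mesa} = −0.25 < 0: the reaction function is downward-sloping, so the choices are strategic substitutes.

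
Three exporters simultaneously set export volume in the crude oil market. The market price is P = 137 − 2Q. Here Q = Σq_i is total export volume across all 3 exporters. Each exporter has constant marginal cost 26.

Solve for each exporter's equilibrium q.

13.875

A representative exporter's profit is π_i = q_i(137 − 2Q) − 26q_i, with Q = q_i + Σ_{j≠i} q_j.
First-order condition: 111 − 4q_i − 2Σ_{j≠i} q_j = 0.
With identical exporters, set every q_j = q: then 111 − 4q − 4q = 0, i.e. q = 111/8 = 13.875.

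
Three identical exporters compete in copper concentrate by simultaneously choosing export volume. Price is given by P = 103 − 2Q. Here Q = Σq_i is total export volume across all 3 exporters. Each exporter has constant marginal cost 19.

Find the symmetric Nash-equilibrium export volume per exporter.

A representative exporter's profit is π_i = q_i(103 − 2Q) − 19q_i, with Q = q_i + Σ_{j≠i} q_j.
First-order condition: 84 − 4q_i − 2Σ_{j≠i} q_j = 0.
With identical exporters, set every q_j = q: then 84 − 4q − 4q = 0, i.e. q = 84/8 = 10.5.

10.5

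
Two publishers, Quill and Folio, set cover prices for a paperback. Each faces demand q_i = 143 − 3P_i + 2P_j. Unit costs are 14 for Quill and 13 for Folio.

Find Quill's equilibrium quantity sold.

96.1875

Quill's profit: π = (P_{Quill} − 14)(143 − 3P_{Quill} + 2P_{Folio}).
∂π/∂P_{Quill} = 185 − 6P_{Quill} + 2P_{Folio} = 0 ⇒ P_{Quill} = 185/6 + (1/3)P_{Folio}.
Similarly P_{Folio} = 91/3 + (1/3)P_{Quill}.
Plugging P_{Folio} into Quill's best response: P_{Quill} = 185/6 + (1/3)(91/3 + (1/3)P_{Quill}) ⇒ (8/9)P_{Quill} = 737/18, so P_{Quill} = 46.0625.
Then P_{Folio} = 91/3 + (1/3)·46.0625 = 45.6875.
q_{Quill} = 143 − 3·46.0625 + 2·45.6875 = 96.1875.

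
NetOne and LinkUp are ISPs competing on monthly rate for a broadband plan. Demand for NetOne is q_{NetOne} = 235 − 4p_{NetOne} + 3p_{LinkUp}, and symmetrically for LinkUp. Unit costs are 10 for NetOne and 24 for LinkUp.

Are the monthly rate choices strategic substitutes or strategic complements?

strategic complements

NetOne's profit: π = (p_{NetOne} − 10)(235 − 4p_{NetOne} + 3p_{LinkUp}).
∂π/∂p_{NetOne} = 275 − 8p_{NetOne} + 3p_{LinkUp} = 0 ⇒ p_{NetOne} = 34.375 + 0.375p_{LinkUp}.
The best-response slope dp_{NetOne}/dp_{LinkUp} = 0.375 > 0: the reaction function is upward-sloping, so the choices are strategic complements.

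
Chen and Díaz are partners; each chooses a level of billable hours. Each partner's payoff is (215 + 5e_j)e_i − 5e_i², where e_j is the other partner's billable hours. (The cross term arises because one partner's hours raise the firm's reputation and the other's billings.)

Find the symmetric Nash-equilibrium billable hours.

43

Chen's payoff is (215 + 5e_D)e_C − 5e_C².
∂π/∂e_C = 215 + 5e_D − 10e_C = 0, so e_C = 21.5 + 0.5e_D.
Setting e_C = e_D in the reaction function: e_C = 21.5 + 0.5e_C, so e_C = 21.5 / 0.5 = 43.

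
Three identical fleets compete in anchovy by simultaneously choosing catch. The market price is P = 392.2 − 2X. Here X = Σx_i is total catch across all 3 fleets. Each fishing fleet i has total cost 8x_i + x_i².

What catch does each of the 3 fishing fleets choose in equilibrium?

38.42

A representative fishing fleet's profit is π_i = x_i(392.2 − 2X) − 8x_i − x_i², with X = x_i + Σ_{j≠i} x_j.
First-order condition: 384.2 − 6x_i − 2Σ_{j≠i} x_j = 0.
Imposing symmetry (x_j = x for all j) turns Σ_{j≠i} x_j into 2x, so 384.2 = 10x and x = 38.42.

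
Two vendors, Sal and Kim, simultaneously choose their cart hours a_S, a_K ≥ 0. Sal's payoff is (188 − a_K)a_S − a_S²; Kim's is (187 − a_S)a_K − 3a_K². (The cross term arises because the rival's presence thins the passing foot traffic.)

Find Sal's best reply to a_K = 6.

91

Expanding Sal's payoff: 188a_S − a_Ka_S − a_S².
∂π/∂a_S = 188 − a_K − 2a_S = 0, so a_S = 94 − 0.5a_K.
At a_K = 6: a_S = 94 − 0.5·6 = 91.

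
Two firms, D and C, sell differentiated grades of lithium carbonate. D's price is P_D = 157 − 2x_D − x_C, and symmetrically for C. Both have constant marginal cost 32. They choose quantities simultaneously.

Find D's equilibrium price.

82

Firm D's profit: π = x_D(157 − 2x_D − x_C) − 32x_D.
∂π/∂x_D = 125 − 4x_D − x_C = 0 ⇒ x_D = 31.25 − 0.25x_C.
By symmetry x_C = x_D; substituting into the reaction function, 1.25x_D = 31.25 and x_D = 25.
P_D = 157 − 2·25 − 25 = 82.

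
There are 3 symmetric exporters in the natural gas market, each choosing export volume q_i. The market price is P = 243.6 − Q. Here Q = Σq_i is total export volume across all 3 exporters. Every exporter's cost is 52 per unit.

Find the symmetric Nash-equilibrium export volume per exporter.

A representative exporter's profit is π_i = q_i(243.6 − Q) − 52q_i, with Q = q_i + Σ_{j≠i} q_j.
First-order condition: 191.6 − 2q_i − Σ_{j≠i} q_j = 0.
In a symmetric equilibrium every exporter chooses the same q, so Σ_{j≠i} q_j = 2q. The condition becomes 191.6 − 4q = 0, giving q = 191.6/4 = 47.9.

47.9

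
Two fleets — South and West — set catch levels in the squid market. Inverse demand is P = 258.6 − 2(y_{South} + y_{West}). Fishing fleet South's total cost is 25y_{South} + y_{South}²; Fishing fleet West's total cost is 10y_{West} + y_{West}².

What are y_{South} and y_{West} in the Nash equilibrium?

Fishing fleet South's profit: π = y_{South}(258.6 − 2(y_{South} + y_{West})) − 25y_{South} − y_{South}².
∂π/∂y_{South} = 233.6 − 6y_{South} − 2y_{West} = 0, so y_{South} = 584/15 − (1/3)y_{West}.
By the same steps for West: y_{West} = 1243/30 − (1/3)y_{South}.
Solving the two reaction functions simultaneously: (1 − (−1/3)(−1/3))y_{South} = 584/15 − (1/3)·(1243/30), so (8/9)y_{South} = 2261/90 and y_{South} = 28.2625.
Then y_{West} = 1243/30 − (1/3)·28.2625 = 32.0125.

28.2625, 32.0125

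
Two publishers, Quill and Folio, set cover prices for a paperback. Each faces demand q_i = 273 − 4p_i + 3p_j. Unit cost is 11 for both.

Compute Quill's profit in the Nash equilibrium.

10983.04

Quill's profit: π = (p_{Quill} − 11)(273 − 4p_{Quill} + 3p_{Folio}).
∂π/∂p_{Quill} = 317 − 8p_{Quill} + 3p_{Folio} = 0 ⇒ p_{Quill} = 39.625 + 0.375p_{Folio}.
The game is symmetric, so in equilibrium p_{Folio} = p_{Quill}: the reaction function gives 0.625p_{Quill} = 39.625, hence p_{Quill} = 63.4.
q_{Quill} = 273 − 4·63.4 + 3·63.4 = 209.6.
Profit = (63.4 − 11)·209.6 = 10983.04.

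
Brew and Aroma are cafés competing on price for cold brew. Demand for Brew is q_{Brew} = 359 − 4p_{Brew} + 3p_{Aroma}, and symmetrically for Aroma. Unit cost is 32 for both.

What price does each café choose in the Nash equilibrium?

Brew's profit: π = (p_{Brew} − 32)(359 − 4p_{Brew} + 3p_{Aroma}).
∂π/∂p_{Brew} = 487 − 8p_{Brew} + 3p_{Aroma} = 0 ⇒ p_{Brew} = 60.875 + 0.375p_{Aroma}.
The game is symmetric, so in equilibrium p_{Aroma} = p_{Brew}: the reaction function gives 0.625p_{Brew} = 60.875, hence p_{Brew} = 97.4.

97.4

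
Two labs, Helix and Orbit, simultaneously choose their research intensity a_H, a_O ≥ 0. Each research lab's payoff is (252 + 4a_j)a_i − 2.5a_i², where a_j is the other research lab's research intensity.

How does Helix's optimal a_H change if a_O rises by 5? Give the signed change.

Helix's payoff is (252 + 4a_O)a_H − 2.5a_H².
∂π/∂a_H = 252 + 4a_O − 5a_H = 0, so a_H = 50.4 + 0.8a_O.
The reaction-function slope is 0.8, so a 5-unit rise in a_O moves a_H by 0.8 × 5 = 4. Helix's best response rises — the actions are strategic complements.

4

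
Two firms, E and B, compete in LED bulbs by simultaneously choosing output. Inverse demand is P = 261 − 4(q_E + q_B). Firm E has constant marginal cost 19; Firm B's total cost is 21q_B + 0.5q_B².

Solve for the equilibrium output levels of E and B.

21.75, 17

Firm E's profit: π = q_E(261 − 4(q_E + q_B)) − 19q_E.
∂π/∂q_E = 242 − 8q_E − 4q_B = 0, so q_E = 30.25 − 0.5q_B.
For B: ∂π/∂q_B = 240 − 9q_B − 4q_E = 0 ⇒ q_B = 80/3 − (4/9)q_E.
Substituting the second reaction function into the first: q_E = 30.25 − 0.5(80/3 − (4/9)q_E), which gives (7/9)q_E = 203/12 ⇒ q_E = 21.75.
Then q_B = 80/3 − (4/9)·21.75 = 17.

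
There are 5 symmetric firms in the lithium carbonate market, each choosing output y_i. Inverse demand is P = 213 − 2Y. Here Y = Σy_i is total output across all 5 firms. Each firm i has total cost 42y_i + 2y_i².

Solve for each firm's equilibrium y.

A representative firm's profit is π_i = y_i(213 − 2Y) − 42y_i − 2y_i², with Y = y_i + Σ_{j≠i} y_j.
First-order condition: 171 − 8y_i − 2Σ_{j≠i} y_j = 0.
Imposing symmetry (y_j = y for all j) turns Σ_{j≠i} y_j into 4y, so 171 = 16y and y = 10.6875.

10.6875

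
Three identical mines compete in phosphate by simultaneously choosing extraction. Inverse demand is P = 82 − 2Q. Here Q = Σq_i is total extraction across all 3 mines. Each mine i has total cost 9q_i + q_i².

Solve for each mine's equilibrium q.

A representative mine's profit is π_i = q_i(82 − 2Q) − 9q_i − q_i², with Q = q_i + Σ_{j≠i} q_j.
First-order condition: 73 − 6q_i − 2Σ_{j≠i} q_j = 0.
In a symmetric equilibrium every mine chooses the same q, so Σ_{j≠i} q_j = 2q. The condition becomes 73 − 10q = 0, giving q = 73/10 = 7.3.

7.3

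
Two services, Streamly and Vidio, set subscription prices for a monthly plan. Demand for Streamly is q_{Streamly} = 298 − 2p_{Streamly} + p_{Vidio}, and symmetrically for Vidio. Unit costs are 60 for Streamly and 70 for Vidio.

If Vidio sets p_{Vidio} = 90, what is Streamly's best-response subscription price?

Streamly's profit: π = (p_{Streamly} − 60)(298 − 2p_{Streamly} + p_{Vidio}).
∂π/∂p_{Streamly} = 418 − 4p_{Streamly} + p_{Vidio} = 0 ⇒ p_{Streamly} = 104.5 + 0.25p_{Vidio}.
At p_{Vidio} = 90: p_{Streamly} = 104.5 + 0.25·90 = 127.

127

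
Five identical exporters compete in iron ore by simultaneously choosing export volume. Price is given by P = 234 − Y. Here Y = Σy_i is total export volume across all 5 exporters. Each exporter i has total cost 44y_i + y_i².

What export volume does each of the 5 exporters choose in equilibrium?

23.75

A representative exporter's profit is π_i = y_i(234 − Y) − 44y_i − y_i², with Y = y_i + Σ_{j≠i} y_j.
First-order condition: 190 − 4y_i − Σ_{j≠i} y_j = 0.
With identical exporters, set every y_j = y: then 190 − 4y − 4y = 0, i.e. y = 190/8 = 23.75.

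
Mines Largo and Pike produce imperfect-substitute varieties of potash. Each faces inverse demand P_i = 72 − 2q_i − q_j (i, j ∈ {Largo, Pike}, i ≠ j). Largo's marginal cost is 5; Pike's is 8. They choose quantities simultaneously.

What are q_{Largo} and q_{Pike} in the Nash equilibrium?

13.6, 12.6

Mine Largo's profit: π = q_{Largo}(72 − 2q_{Largo} − q_{Pike}) − 5q_{Largo}.
∂π/∂q_{Largo} = 67 − 4q_{Largo} − q_{Pike} = 0 ⇒ q_{Largo} = 16.75 − 0.25q_{Pike}.
Similarly q_{Pike} = 16 − 0.25q_{Largo}.
Substituting the second reaction function into the first: q_{Largo} = 16.75 − 0.25(16 − 0.25q_{Largo}), which gives 0.9375q_{Largo} = 12.75 ⇒ q_{Largo} = 13.6.
Then q_{Pike} = 16 − 0.25·13.6 = 12.6.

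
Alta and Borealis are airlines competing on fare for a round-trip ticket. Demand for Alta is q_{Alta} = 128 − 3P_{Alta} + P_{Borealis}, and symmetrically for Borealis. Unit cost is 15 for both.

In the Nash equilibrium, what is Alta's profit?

1152.48

Alta's profit: π = (P_{Alta} − 15)(128 − 3P_{Alta} + P_{Borealis}).
∂π/∂P_{Alta} = 173 − 6P_{Alta} + P_{Borealis} = 0 ⇒ P_{Alta} = 173/6 + (1/6)P_{Borealis}.
By symmetry P_{Borealis} = P_{Alta}; substituting into the reaction function, (5/6)P_{Alta} = 173/6 and P_{Alta} = 34.6.
q_{Alta} = 128 − 3·34.6 + 34.6 = 58.8.
Profit = (34.6 − 15)·58.8 = 1152.48.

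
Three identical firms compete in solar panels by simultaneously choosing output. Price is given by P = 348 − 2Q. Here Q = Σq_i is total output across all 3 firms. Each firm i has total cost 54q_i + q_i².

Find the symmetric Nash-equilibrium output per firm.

29.4

A representative firm's profit is π_i = q_i(348 − 2Q) − 54q_i − q_i², with Q = q_i + Σ_{j≠i} q_j.
First-order condition: 294 − 6q_i − 2Σ_{j≠i} q_j = 0.
In a symmetric equilibrium every firm chooses the same q, so Σ_{j≠i} q_j = 2q. The condition becomes 294 − 10q = 0, giving q = 294/10 = 29.4.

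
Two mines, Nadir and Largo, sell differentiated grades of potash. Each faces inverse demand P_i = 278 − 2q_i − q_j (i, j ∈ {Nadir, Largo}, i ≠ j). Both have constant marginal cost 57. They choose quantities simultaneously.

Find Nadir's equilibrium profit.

Mine Nadir's profit: π = q_{Nadir}(278 − 2q_{Nadir} − q_{Largo}) − 57q_{Nadir}.
∂π/∂q_{Nadir} = 221 − 4q_{Nadir} − q_{Largo} = 0 ⇒ q_{Nadir} = 55.25 − 0.25q_{Largo}.
The game is symmetric, so in equilibrium q_{Largo} = q_{Nadir}: the reaction function gives 1.25q_{Nadir} = 55.25, hence q_{Nadir} = 44.2.
P_{Nadir} = 278 − 2·44.2 − 44.2 = 145.4.
Profit = (145.4 − 57)·44.2 = 3907.28.

3907.28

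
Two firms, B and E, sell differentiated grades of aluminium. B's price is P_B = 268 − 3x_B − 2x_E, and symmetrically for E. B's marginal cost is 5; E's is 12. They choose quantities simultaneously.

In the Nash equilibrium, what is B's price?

Firm B's profit: π = x_B(268 − 3x_B − 2x_E) − 5x_B.
∂π/∂x_B = 263 − 6x_B − 2x_E = 0 ⇒ x_B = 263/6 − (1/3)x_E.
Similarly x_E = 128/3 − (1/3)x_B.
Plugging x_E into B's best response: x_B = 263/6 − (1/3)(128/3 − (1/3)x_B) ⇒ (8/9)x_B = 533/18, so x_B = 33.3125.
Then x_E = 128/3 − (1/3)·33.3125 = 31.5625.
P_B = 268 − 3·33.3125 − 2·31.5625 = 104.9375.

104.9375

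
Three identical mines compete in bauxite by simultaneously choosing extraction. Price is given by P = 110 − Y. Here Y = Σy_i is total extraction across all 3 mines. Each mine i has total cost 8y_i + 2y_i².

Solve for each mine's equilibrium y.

12.75

A representative mine's profit is π_i = y_i(110 − Y) − 8y_i − 2y_i², with Y = y_i + Σ_{j≠i} y_j.
First-order condition: 102 − 6y_i − Σ_{j≠i} y_j = 0.
In a symmetric equilibrium every mine chooses the same y, so Σ_{j≠i} y_j = 2y. The condition becomes 102 − 8y = 0, giving y = 102/8 = 12.75.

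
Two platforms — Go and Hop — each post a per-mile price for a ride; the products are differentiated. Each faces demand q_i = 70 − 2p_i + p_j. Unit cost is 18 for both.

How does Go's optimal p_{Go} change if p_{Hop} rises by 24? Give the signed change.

6

Go's profit: π = (p_{Go} − 18)(70 − 2p_{Go} + p_{Hop}).
∂π/∂p_{Go} = 106 − 4p_{Go} + p_{Hop} = 0 ⇒ p_{Go} = 26.5 + 0.25p_{Hop}.
The reaction-function slope is 0.25, so a 24-unit rise in p_{Hop} moves p_{Go} by 0.25 × 24 = 6. Go's best response rises — the actions are strategic complements.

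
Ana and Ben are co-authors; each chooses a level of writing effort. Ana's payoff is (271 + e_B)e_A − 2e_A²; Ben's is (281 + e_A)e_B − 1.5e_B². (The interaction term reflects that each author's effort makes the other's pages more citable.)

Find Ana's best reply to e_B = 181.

Expanding Ana's payoff: 271e_A + e_Be_A − 2e_A².
∂π/∂e_A = 271 + e_B − 4e_A = 0, so e_A = 67.75 + 0.25e_B.
At e_B = 181: e_A = 67.75 + 0.25·181 = 113.

113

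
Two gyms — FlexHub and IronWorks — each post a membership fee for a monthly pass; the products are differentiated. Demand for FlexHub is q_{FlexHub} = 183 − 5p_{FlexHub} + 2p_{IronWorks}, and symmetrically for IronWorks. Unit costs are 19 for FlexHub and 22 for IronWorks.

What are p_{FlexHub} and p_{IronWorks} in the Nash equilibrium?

35.0625, 36.3125

FlexHub's profit: π = (p_{FlexHub} − 19)(183 − 5p_{FlexHub} + 2p_{IronWorks}).
∂π/∂p_{FlexHub} = 278 − 10p_{FlexHub} + 2p_{IronWorks} = 0 ⇒ p_{FlexHub} = 27.8 + 0.2p_{IronWorks}.
Similarly p_{IronWorks} = 29.3 + 0.2p_{FlexHub}.
Substituting the second reaction function into the first: p_{FlexHub} = 27.8 + 0.2(29.3 + 0.2p_{FlexHub}), which gives 0.96p_{FlexHub} = 33.66 ⇒ p_{FlexHub} = 35.0625.
Then p_{IronWorks} = 29.3 + 0.2·35.0625 = 36.3125.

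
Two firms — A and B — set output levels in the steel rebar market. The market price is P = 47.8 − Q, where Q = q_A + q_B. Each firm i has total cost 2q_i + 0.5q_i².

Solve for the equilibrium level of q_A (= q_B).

11.45

Firm A's profit: π = q_A(47.8 − (q_A + q_B)) − 2q_A − 0.5q_A².
∂π/∂q_A = 45.8 − 3q_A − q_B = 0, so q_A = 229/15 − (1/3)q_B.
Setting q_A = q_B in the reaction function: q_A = 229/15 − (1/3)q_A, so q_A = (229/15) / (4/3) = 11.45.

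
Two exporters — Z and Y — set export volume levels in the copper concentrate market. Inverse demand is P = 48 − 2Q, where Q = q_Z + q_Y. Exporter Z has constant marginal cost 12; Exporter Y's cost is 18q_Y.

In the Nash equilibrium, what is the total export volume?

11

Exporter Z's profit: π = q_Z(48 − 2(q_Z + q_Y)) − 12q_Z.
∂π/∂q_Z = 36 − 4q_Z − 2q_Y = 0, so q_Z = 9 − 0.5q_Y.
By the same steps for Y: q_Y = 7.5 − 0.5q_Z.
Substituting the second reaction function into the first: q_Z = 9 − 0.5(7.5 − 0.5q_Z), which gives 0.75q_Z = 5.25 ⇒ q_Z = 7.
Then q_Y = 7.5 − 0.5·7 = 4.
Total export volume: 7 + 4 = 11.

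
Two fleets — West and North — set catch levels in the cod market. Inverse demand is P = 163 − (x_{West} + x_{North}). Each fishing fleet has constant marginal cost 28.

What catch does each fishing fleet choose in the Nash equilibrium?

Fishing fleet West's profit: π = x_{West}(163 − (x_{West} + x_{North})) − 28x_{West}.
∂π/∂x_{West} = 135 − 2x_{West} − x_{North} = 0, so x_{West} = 67.5 − 0.5x_{North}.
The game is symmetric, so in equilibrium x_{North} = x_{West}: the reaction function gives 1.5x_{West} = 67.5, hence x_{West} = 45.

45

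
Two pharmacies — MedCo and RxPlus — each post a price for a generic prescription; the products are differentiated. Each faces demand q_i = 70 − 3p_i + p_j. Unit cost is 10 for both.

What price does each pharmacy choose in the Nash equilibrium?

MedCo's profit: π = (p_{MedCo} − 10)(70 − 3p_{MedCo} + p_{RxPlus}).
∂π/∂p_{MedCo} = 100 − 6p_{MedCo} + p_{RxPlus} = 0 ⇒ p_{MedCo} = 50/3 + (1/6)p_{RxPlus}.
The game is symmetric, so in equilibrium p_{RxPlus} = p_{MedCo}: the reaction function gives (5/6)p_{MedCo} = 50/3, hence p_{MedCo} = 20.

20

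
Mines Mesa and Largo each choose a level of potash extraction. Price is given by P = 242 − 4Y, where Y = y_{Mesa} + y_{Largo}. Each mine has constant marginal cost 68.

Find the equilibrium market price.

Mine Mesa's profit: π = y_{Mesa}(242 − 4(y_{Mesa} + y_{Largo})) − 68y_{Mesa}.
∂π/∂y_{Mesa} = 174 − 8y_{Mesa} − 4y_{Largo} = 0, so y_{Mesa} = 21.75 − 0.5y_{Largo}.
The game is symmetric, so in equilibrium y_{Largo} = y_{Mesa}: the reaction function gives 1.5y_{Mesa} = 21.75, hence y_{Mesa} = 14.5.
Equilibrium price: P = 242 − 4·29 = 126.

126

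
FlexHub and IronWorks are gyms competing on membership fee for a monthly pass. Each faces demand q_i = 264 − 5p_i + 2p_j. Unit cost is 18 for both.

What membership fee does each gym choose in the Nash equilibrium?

44.25

FlexHub's profit: π = (p_{FlexHub} − 18)(264 − 5p_{FlexHub} + 2p_{IronWorks}).
∂π/∂p_{FlexHub} = 354 − 10p_{FlexHub} + 2p_{IronWorks} = 0 ⇒ p_{FlexHub} = 35.4 + 0.2p_{IronWorks}.
Setting p_{FlexHub} = p_{IronWorks} in the reaction function: p_{FlexHub} = 35.4 + 0.2p_{FlexHub}, so p_{FlexHub} = 35.4 / 0.8 = 44.25.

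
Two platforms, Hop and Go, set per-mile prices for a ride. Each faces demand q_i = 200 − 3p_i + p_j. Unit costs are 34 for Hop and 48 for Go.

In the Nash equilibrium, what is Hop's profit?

2285.28

Hop's profit: π = (p_{Hop} − 34)(200 − 3p_{Hop} + p_{Go}).
∂π/∂p_{Hop} = 302 − 6p_{Hop} + p_{Go} = 0 ⇒ p_{Hop} = 151/3 + (1/6)p_{Go}.
Similarly p_{Go} = 172/3 + (1/6)p_{Hop}.
Substituting the second reaction function into the first: p_{Hop} = 151/3 + (1/6)(172/3 + (1/6)p_{Hop}), which gives (35/36)p_{Hop} = 539/9 ⇒ p_{Hop} = 61.6.
Then p_{Go} = 172/3 + (1/6)·61.6 = 67.6.
q_{Hop} = 200 − 3·61.6 + 67.6 = 82.8.
Profit = (61.6 − 34)·82.8 = 2285.28.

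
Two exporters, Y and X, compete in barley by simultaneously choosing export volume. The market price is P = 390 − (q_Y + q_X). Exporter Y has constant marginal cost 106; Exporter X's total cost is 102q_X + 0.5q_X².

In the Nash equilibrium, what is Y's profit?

Exporter Y's profit: π = q_Y(390 − (q_Y + q_X)) − 106q_Y.
∂π/∂q_Y = 284 − 2q_Y − q_X = 0, so q_Y = 142 − 0.5q_X.
For X: ∂π/∂q_X = 288 − 3q_X − q_Y = 0 ⇒ q_X = 96 − (1/3)q_Y.
Substituting the second reaction function into the first: q_Y = 142 − 0.5(96 − (1/3)q_Y), which gives (5/6)q_Y = 94 ⇒ q_Y = 112.8.
Then q_X = 96 − (1/3)·112.8 = 58.4.
Price P = 390 − 171.2 = 218.8.
Y's profit: (218.8 − 106)·112.8 = 12723.84.

12723.84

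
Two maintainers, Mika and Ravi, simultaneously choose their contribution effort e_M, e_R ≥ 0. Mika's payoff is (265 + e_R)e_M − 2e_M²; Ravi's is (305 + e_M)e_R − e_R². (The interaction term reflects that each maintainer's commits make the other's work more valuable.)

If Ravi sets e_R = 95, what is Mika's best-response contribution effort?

Expanding Mika's payoff: 265e_M + e_Re_M − 2e_M².
∂π/∂e_M = 265 + e_R − 4e_M = 0, so e_M = 66.25 + 0.25e_R.
At e_R = 95: e_M = 66.25 + 0.25·95 = 90.

90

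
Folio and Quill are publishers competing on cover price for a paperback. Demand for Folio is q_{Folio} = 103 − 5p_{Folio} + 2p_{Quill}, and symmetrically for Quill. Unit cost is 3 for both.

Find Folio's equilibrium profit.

690.3125

Folio's profit: π = (p_{Folio} − 3)(103 − 5p_{Folio} + 2p_{Quill}).
∂π/∂p_{Folio} = 118 − 10p_{Folio} + 2p_{Quill} = 0 ⇒ p_{Folio} = 11.8 + 0.2p_{Quill}.
By symmetry p_{Quill} = p_{Folio}; substituting into the reaction function, 0.8p_{Folio} = 11.8 and p_{Folio} = 14.75.
q_{Folio} = 103 − 5·14.75 + 2·14.75 = 58.75.
Profit = (14.75 − 3)·58.75 = 690.3125.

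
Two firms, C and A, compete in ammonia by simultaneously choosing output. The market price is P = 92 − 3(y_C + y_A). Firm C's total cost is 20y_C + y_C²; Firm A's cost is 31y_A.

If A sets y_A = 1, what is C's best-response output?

Firm C's profit: π = y_C(92 − 3(y_C + y_A)) − 20y_C − y_C².
∂π/∂y_C = 72 − 8y_C − 3y_A = 0, so y_C = 9 − 0.375y_A.
At y_A = 1: y_C = 9 − 0.375·1 = 8.625.

8.625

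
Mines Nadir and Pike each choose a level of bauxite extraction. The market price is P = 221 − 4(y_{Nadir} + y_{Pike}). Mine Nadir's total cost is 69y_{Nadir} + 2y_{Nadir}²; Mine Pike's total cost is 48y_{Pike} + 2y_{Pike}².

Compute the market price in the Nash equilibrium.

139.75

Mine Nadir's profit: π = y_{Nadir}(221 − 4(y_{Nadir} + y_{Pike})) − 69y_{Nadir} − 2y_{Nadir}².
∂π/∂y_{Nadir} = 152 − 12y_{Nadir} − 4y_{Pike} = 0, so y_{Nadir} = 38/3 − (1/3)y_{Pike}.
By the same steps for Pike: y_{Pike} = 173/12 − (1/3)y_{Nadir}.
Substituting the second reaction function into the first: y_{Nadir} = 38/3 − (1/3)(173/12 − (1/3)y_{Nadir}), which gives (8/9)y_{Nadir} = 283/36 ⇒ y_{Nadir} = 283/32.
Then y_{Pike} = 173/12 − (1/3)·(283/32) = 367/32.
Equilibrium price: P = 221 − 4·20.3125 = 139.75.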